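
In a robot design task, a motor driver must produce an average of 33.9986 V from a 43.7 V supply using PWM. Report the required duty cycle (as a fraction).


D = V_avg/V_supply = 33.9986/43.7 = 0.7780

0.7780


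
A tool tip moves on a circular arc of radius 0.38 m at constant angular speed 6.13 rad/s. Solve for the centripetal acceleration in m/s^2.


a_c = omega^2 * r = 6.13^2 * 0.38 = 14.2792

14.2792 m/s^2


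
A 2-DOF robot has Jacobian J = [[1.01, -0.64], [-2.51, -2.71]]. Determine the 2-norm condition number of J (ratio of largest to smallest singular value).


JJ^T eigenvalues: trace(JJ^T) = 15.0739, det(JJ^T) = det(J)^2 = 18.86599225
s_max^2 = (15.0739 + sqrt(151.75849221))/2 = 13.69646484
s_min^2 = (15.0739 - sqrt(151.75849221))/2 = 1.37743516
kappa = s_max/s_min = sqrt(13.69646484/1.37743516) = 3.1533

3.1533


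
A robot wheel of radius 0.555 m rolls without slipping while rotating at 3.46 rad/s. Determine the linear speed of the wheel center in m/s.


v = omega * r = 3.46 * 0.555 = 1.9203

1.9203 m/s


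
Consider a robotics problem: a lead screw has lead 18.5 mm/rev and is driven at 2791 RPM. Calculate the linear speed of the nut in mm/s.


v = lead * (RPM/60) = 18.5*2791/60 = 860.5583

860.5583 mm/s


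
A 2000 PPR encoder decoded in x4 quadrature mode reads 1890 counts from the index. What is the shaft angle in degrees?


angle = counts * 360 / (PPR*4) = 1890 * 360 / 8000 = 85.0500

85.0500 degrees


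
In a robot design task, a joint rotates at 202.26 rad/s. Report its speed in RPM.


RPM = 202.26 * 60/(2*pi) = 1931.4407

1931.4407 RPM


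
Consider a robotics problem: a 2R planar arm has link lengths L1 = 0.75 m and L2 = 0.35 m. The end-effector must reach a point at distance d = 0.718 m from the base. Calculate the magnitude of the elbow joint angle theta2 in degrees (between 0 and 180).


cos(th2) = (d^2 - L1^2 - L2^2)/(2*L1*L2) = (0.718^2 - 0.75^2 - 0.35^2)/(2*0.75*0.35) = -0.32281143
th2 = acos(-0.32281143) = 108.8330 deg

108.8330 degrees


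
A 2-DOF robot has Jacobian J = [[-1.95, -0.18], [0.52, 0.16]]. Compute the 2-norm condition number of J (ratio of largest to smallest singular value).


JJ^T eigenvalues: trace(JJ^T) = 4.1309, det(JJ^T) = det(J)^2 = 0.04769856
s_max^2 = (4.1309 + sqrt(16.87354057))/2 = 4.11932077
s_min^2 = (4.1309 - sqrt(16.87354057))/2 = 0.01157923
kappa = s_max/s_min = sqrt(4.11932077/0.01157923) = 18.8614

18.8614


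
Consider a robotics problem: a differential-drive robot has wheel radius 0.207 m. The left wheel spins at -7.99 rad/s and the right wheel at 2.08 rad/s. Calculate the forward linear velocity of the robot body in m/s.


v = r*(wR + wL)/2 = 0.207*(2.08 + -7.99)/2 = -0.6117

-0.6117 m/s


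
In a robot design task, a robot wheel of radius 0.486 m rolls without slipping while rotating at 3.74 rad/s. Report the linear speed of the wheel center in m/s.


v = omega * r = 3.74 * 0.486 = 1.8176

1.8176 m/s


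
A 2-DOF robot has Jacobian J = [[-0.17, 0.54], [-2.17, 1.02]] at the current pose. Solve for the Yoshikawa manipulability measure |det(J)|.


det(J) = -0.17*1.02 - (0.54)*(-2.17) = 0.9984
|det(J)| = 0.9984

0.9984


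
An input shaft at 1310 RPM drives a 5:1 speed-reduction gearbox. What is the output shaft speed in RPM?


omega_out = omega_in / N = 1310 / 5 = 262.0000

262.0000 RPM


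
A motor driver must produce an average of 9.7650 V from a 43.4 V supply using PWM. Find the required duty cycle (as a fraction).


D = V_avg/V_supply = 9.7650/43.4 = 0.2250

0.2250


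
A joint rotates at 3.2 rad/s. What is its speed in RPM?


RPM = 3.2 * 60/(2*pi) = 30.5577

30.5577 RPM


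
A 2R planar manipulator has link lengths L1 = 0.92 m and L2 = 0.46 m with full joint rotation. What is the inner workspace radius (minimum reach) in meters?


r_min = |L1 - L2| = |0.92 - 0.46| = 0.4600

0.4600 m


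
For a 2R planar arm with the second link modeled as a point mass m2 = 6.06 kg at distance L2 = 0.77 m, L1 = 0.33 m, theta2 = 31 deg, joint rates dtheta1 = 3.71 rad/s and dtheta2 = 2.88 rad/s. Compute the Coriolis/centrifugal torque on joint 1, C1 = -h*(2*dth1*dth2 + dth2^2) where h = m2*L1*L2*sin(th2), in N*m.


h = m2*L1*L2*sin(th2) = 6.06*0.33*0.77*sin(31 deg) = 0.793079
C1 = -h*(2*3.71*2.88 + 2.88^2) = -0.793079*29.6640 = -23.5259

-23.5259 N*m


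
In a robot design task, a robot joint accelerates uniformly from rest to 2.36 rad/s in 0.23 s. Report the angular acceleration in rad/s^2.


alpha = delta_omega / t = 2.36 / 0.23 = 10.2609

10.2609 rad/s^2


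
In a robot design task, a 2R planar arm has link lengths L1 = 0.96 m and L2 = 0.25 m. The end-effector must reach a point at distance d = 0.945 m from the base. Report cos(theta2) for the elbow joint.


cos(th2) = (d^2 - L1^2 - L2^2)/(2*L1*L2) = (0.945^2 - 0.96^2 - 0.25^2)/(2*0.96*0.25) = -0.1897

-0.1897


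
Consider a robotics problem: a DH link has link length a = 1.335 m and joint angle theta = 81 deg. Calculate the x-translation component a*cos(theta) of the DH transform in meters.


a*cos(theta) = 1.335*cos(81 deg) = 0.2088

0.2088 m


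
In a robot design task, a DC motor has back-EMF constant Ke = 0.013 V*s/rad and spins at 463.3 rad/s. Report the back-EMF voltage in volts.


V_emf = Ke * omega = 0.013*463.3 = 6.0229

6.0229 V


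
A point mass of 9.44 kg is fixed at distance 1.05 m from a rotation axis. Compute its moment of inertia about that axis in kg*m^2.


I = m*r^2 = 9.44*1.05^2 = 10.4076

10.4076 kg*m^2


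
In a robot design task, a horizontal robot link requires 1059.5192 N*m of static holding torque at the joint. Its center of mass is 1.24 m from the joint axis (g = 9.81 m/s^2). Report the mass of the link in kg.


m = tau / (g*L) = 1059.5192 / (9.81 * 1.24) = 87.1000

87.1000 kg


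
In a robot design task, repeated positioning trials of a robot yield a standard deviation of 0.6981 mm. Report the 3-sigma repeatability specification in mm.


repeatability = 3*sigma = 3*0.6981 = 2.0943

2.0943 mm


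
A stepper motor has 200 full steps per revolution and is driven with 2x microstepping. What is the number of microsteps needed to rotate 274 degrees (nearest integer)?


step_size = 360/(200*2) = 360/400 = 0.900000 deg
n = 274/(360/400) = 274*400/360 = 304.4444 -> 304

304 steps


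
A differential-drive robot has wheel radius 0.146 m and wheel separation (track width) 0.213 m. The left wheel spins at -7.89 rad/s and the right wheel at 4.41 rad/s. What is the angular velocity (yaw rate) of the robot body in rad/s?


omega = r*(wR - wL)/L = 0.146*(4.41 - (-7.89))/0.213 = 8.4310

8.4310 rad/s


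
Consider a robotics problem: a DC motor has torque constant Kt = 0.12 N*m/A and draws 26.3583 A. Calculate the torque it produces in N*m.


tau = Kt * I = 0.12*26.3583 = 3.1630

3.1630 N*m


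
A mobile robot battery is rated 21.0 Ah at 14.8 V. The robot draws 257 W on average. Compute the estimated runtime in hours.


E = 21.0*14.8 = 310.8000 Wh
t = E/P = 310.8000/257 = 1.2093

1.2093 hours


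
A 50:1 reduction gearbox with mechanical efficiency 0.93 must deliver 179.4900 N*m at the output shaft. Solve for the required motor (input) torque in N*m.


tau_in = tau_out / (N * eta) = 179.4900 / (50 * 0.93) = 3.8600

3.8600 N*m


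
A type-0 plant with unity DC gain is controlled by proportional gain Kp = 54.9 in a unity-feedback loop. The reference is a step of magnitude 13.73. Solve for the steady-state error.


e_ss = R/(1 + Kp) = 13.73/(1 + 54.9) = 13.73/55.9000 = 0.2456

0.2456


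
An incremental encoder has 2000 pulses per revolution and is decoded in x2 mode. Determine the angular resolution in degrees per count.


resolution = 360 / (PPR * 2) = 360 / 4000 = 0.0900

0.0900 degrees


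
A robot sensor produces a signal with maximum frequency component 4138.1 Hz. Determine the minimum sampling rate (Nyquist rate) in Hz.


f_s,min = 2*f_max = 2*4138.1 = 8276.2000

8276.2000 Hz


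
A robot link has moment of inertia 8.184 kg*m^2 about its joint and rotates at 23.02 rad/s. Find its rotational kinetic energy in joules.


KE = (1/2)*I*omega^2 = 0.5*8.184*23.02^2 = 2168.4343

2168.4343 J


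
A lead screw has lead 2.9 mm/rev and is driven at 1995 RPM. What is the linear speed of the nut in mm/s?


v = lead * (RPM/60) = 2.9*1995/60 = 96.4250

96.4250 mm/s


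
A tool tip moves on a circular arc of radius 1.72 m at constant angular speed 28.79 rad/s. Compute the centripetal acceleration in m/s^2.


a_c = omega^2 * r = 28.79^2 * 1.72 = 1425.6463

1425.6463 m/s^2


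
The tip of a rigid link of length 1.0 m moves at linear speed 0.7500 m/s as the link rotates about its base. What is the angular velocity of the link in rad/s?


omega = v / L = 0.7500 / 1.0 = 0.7500

0.7500 rad/s


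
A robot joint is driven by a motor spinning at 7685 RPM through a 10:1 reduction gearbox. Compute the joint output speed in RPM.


omega_joint = omega_motor / N = 7685 / 10 = 768.5000

768.5000 RPM


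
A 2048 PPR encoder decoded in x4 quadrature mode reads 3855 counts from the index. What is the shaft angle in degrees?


angle = counts * 360 / (PPR*4) = 3855 * 360 / 8192 = 169.4092

169.4092 degrees


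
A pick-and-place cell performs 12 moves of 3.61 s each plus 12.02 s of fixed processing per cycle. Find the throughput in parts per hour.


T_cycle = 12*3.61 + 12.02 = 55.3400 s
rate = 3600/T = 65.0524

65.0524 parts/hour


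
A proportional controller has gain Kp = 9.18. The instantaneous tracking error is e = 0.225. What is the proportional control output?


u_P = Kp * e = 9.18 * 0.225 = 2.0655

2.0655


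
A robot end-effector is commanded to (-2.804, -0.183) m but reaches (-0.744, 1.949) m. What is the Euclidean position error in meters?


dx = -0.744 - (-2.804) = 2.0600, dy = 1.949 - (-0.183) = 2.1320
err = sqrt(4.243600 + 4.545424) = 2.9646

2.9646 m


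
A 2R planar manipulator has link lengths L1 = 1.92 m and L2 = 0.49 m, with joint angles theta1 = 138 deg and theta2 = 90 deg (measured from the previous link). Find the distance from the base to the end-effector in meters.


x = L1*cos(th1) + L2*cos(th1+th2) = -1.754712
y = L1*sin(th1) + L2*sin(th1+th2) = 0.920590
d = sqrt(x^2 + y^2) = sqrt(3.079014 + 0.847486) = 1.9815

1.9815 m


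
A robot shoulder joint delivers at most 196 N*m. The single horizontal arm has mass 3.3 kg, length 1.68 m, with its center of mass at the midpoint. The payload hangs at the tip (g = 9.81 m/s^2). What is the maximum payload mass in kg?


tau_arm = m_arm*g*(L/2) = 3.3*9.81*1.68/2 = 27.1933 N*m
tau_payload = tau_max - tau_arm = 196 - 27.1933 = 168.8067
m_payload = tau_payload / (g*L) = 168.8067 / (9.81*1.68) = 10.2426

10.2426 kg


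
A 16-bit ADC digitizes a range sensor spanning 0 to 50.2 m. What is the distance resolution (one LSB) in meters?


res = range / 2^n = 50.2/2^16 = 50.2/65536 = 7.6599e-04

7.6599e-04 m


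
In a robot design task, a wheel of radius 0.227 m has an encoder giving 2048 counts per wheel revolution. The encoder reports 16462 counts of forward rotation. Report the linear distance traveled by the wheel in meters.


revs = 16462/2048 = 8.038086
d = revs * 2*pi*r = 8.038086 * 2*pi*0.227 = 11.4646

11.4646 m


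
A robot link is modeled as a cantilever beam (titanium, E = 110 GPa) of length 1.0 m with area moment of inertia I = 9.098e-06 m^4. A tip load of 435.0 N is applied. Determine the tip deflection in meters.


delta = F*L^3/(3*E*I) = 435.0*1.0^3/(3*1.100e+11*9.098e-06)
      = 435/3002340 = 1.4489e-04

1.4489e-04 m


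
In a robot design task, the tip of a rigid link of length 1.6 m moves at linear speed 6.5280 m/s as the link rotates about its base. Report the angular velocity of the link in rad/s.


omega = v / L = 6.5280 / 1.6 = 4.0800

4.0800 rad/s


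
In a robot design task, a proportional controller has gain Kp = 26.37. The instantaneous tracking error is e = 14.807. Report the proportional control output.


u_P = Kp * e = 26.37 * 14.807 = 390.4606

390.4606


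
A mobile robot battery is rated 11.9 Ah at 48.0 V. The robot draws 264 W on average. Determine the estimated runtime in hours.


E = 11.9*48.0 = 571.2000 Wh
t = E/P = 571.2000/264 = 2.1636

2.1636 hours


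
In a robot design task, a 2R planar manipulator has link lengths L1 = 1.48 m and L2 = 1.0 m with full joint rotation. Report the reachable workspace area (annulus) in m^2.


r_max = L1 + L2 = 2.4800, r_min = |L1 - L2| = 0.4800
A = pi*(r_max^2 - r_min^2) = pi*(6.1504 - 0.2304) = 18.5982

18.5982 m^2


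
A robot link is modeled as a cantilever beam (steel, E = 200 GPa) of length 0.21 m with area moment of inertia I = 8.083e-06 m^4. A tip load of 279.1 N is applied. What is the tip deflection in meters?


delta = F*L^3/(3*E*I) = 279.1*0.21^3/(3*2.000e+11*8.083e-06)
      = 2.5847451/4849800 = 5.3296e-07

5.3296e-07 m


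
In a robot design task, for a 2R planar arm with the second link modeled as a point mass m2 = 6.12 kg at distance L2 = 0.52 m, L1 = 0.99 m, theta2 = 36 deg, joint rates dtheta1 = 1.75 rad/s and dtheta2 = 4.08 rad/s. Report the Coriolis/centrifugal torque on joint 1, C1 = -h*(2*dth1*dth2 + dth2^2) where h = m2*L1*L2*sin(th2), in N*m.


h = m2*L1*L2*sin(th2) = 6.12*0.99*0.52*sin(36 deg) = 1.851862
C1 = -h*(2*1.75*4.08 + 4.08^2) = -1.851862*30.9264 = -57.2714

-57.2714 N*m


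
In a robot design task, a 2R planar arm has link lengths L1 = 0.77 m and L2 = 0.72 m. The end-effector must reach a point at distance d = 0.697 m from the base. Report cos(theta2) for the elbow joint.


cos(th2) = (d^2 - L1^2 - L2^2)/(2*L1*L2) = (0.697^2 - 0.77^2 - 0.72^2)/(2*0.77*0.72) = -0.5641

-0.5641


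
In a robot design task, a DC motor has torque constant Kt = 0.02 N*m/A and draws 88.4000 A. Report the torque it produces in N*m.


tau = Kt * I = 0.02*88.4000 = 1.7680

1.7680 N*m


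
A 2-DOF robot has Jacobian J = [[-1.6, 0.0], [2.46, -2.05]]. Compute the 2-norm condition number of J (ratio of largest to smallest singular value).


JJ^T eigenvalues: trace(JJ^T) = 12.8141, det(JJ^T) = det(J)^2 = 10.75840000
s_max^2 = (12.8141 + sqrt(121.16755881))/2 = 11.91085684
s_min^2 = (12.8141 - sqrt(121.16755881))/2 = 0.90324316
kappa = s_max/s_min = sqrt(11.91085684/0.90324316) = 3.6314

3.6314


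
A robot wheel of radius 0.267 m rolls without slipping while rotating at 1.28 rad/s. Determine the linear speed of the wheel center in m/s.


v = omega * r = 1.28 * 0.267 = 0.3418

0.3418 m/s


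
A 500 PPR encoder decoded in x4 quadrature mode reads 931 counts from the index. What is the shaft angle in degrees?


angle = counts * 360 / (PPR*4) = 931 * 360 / 2000 = 167.5800

167.5800 degrees


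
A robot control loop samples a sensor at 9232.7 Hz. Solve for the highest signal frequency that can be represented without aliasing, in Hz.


f_max = f_s/2 = 9232.7/2 = 4616.3500

4616.3500 Hz


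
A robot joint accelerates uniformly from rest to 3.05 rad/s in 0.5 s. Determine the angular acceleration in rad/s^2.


alpha = delta_omega / t = 3.05 / 0.5 = 6.1000

6.1000 rad/s^2


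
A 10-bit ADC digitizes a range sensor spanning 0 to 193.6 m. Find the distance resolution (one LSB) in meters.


res = range / 2^n = 193.6/2^10 = 193.6/1024 = 0.1891

0.1891 m


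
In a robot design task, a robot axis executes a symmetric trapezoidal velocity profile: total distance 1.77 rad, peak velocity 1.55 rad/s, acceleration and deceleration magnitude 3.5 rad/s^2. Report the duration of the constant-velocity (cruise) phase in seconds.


t_acc = v/a = 0.442857 s, d_acc = v^2/(2a) = 0.343214 rad each
d_cruise = 1.77 - 2*0.343214 = 1.083572 rad
t_cruise = d_cruise/v = 1.083572/1.55 = 0.6991

0.6991 s


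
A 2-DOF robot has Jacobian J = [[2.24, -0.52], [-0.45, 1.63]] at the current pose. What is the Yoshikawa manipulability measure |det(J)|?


det(J) = 2.24*1.63 - (-0.52)*(-0.45) = 3.4172
|det(J)| = 3.4172

3.4172


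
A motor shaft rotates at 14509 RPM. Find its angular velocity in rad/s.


omega = 14509 * 2*pi/60 = 1519.3789

1519.3789 rad/s


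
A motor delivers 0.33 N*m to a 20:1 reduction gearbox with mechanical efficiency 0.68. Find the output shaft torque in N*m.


tau_out = tau_in * N * eta = 0.33 * 20 * 0.68 = 4.4880

4.4880 N*m


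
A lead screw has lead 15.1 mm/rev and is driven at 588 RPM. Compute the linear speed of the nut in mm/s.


v = lead * (RPM/60) = 15.1*588/60 = 147.9800

147.9800 mm/s


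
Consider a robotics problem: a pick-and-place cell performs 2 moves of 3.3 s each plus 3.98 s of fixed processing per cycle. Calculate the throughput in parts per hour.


T_cycle = 2*3.3 + 3.98 = 10.5800 s
rate = 3600/T = 340.2647

340.2647 parts/hour


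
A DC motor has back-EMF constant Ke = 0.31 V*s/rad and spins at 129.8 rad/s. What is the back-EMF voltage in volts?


V_emf = Ke * omega = 0.31*129.8 = 40.2380

40.2380 V


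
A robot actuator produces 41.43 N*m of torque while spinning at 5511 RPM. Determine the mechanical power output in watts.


omega = 5511 * 2*pi/60 = 577.110570 rad/s
P = tau * omega = 41.43 * 577.110570 = 23909.6909

23909.6909 W


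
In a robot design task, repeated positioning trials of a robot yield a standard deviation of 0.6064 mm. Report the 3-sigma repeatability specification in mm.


repeatability = 3*sigma = 3*0.6064 = 1.8192

1.8192 mm


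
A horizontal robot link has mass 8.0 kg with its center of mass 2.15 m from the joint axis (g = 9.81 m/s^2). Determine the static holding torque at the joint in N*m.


tau = m*g*L = 8.0 * 9.81 * 2.15 = 168.7320

168.7320 N*m


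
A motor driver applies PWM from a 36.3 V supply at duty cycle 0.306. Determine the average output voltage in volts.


V_avg = V_supply * D = 36.3*0.306 = 11.1078

11.1078 V


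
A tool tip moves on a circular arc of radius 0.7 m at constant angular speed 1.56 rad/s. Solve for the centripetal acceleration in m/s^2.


a_c = omega^2 * r = 1.56^2 * 0.7 = 1.7035

1.7035 m/s^2


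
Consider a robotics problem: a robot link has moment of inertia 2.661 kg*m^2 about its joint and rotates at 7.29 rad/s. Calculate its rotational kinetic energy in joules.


KE = (1/2)*I*omega^2 = 0.5*2.661*7.29^2 = 70.7082

70.7082 J


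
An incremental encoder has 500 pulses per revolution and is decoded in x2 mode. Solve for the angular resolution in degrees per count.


resolution = 360 / (PPR * 2) = 360 / 1000 = 0.3600

0.3600 degrees


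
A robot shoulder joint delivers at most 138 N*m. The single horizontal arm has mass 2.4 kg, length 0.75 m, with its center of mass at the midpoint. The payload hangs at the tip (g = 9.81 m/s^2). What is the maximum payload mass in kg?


tau_arm = m_arm*g*(L/2) = 2.4*9.81*0.75/2 = 8.8290 N*m
tau_payload = tau_max - tau_arm = 138 - 8.8290 = 129.1710
m_payload = tau_payload / (g*L) = 129.1710 / (9.81*0.75) = 17.5564

17.5564 kg


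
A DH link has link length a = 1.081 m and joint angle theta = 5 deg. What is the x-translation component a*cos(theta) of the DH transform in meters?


a*cos(theta) = 1.081*cos(5 deg) = 1.0769

1.0769 m


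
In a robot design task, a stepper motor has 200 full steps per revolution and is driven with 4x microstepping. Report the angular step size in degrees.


step = 360/(200*4) = 360/800 = 0.4500

0.4500 degrees


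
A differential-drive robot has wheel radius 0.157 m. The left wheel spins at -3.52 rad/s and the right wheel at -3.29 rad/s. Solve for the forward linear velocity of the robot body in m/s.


v = r*(wR + wL)/2 = 0.157*(-3.29 + -3.52)/2 = -0.5346

-0.5346 m/s


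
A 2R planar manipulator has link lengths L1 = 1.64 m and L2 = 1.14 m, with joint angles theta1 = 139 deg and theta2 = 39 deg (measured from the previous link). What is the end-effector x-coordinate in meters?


x = L1*cos(th1) + L2*cos(th1+th2) = 1.64*cos(139 deg) + 1.14*cos(178 deg) = -2.3770

-2.3770 m


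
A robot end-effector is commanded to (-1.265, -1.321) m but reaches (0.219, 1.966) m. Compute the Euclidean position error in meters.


dx = 0.219 - (-1.265) = 1.4840, dy = 1.966 - (-1.321) = 3.2870
err = sqrt(2.202256 + 10.804369) = 3.6065

3.6065 m


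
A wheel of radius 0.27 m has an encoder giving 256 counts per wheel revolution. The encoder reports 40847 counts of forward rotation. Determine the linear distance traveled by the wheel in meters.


revs = 40847/256 = 159.558594
d = revs * 2*pi*r = 159.558594 * 2*pi*0.27 = 270.6848

270.6848 m


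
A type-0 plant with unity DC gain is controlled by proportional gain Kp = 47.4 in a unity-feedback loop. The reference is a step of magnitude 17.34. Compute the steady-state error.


e_ss = R/(1 + Kp) = 17.34/(1 + 47.4) = 17.34/48.4000 = 0.3583

0.3583


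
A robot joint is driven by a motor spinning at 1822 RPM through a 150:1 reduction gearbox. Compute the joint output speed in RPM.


omega_joint = omega_motor / N = 1822 / 150 = 12.1467

12.1467 RPM


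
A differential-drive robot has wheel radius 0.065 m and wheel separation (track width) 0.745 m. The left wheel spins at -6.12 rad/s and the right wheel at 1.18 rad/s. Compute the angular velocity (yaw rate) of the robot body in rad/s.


omega = r*(wR - wL)/L = 0.065*(1.18 - (-6.12))/0.745 = 0.6369

0.6369 rad/s


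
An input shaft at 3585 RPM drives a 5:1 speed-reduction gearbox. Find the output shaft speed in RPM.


omega_out = omega_in / N = 3585 / 5 = 717.0000

717.0000 RPM


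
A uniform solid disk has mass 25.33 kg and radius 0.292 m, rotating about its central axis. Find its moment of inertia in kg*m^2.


I = (1/2)*m*R^2 = 0.5*25.33*0.292^2 = 1.0799

1.0799 kg*m^2


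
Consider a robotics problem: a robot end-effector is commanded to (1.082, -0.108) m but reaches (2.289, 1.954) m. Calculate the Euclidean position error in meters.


dx = 2.289 - (1.082) = 1.2070, dy = 1.954 - (-0.108) = 2.0620
err = sqrt(1.456849 + 4.251844) = 2.3893

2.3893 m


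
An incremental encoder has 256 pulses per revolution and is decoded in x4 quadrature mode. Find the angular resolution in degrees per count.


resolution = 360 / (PPR * 4) = 360 / 1024 = 0.3516

0.3516 degrees


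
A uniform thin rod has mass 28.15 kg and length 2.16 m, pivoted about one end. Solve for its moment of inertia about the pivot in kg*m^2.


I = (1/3)*m*L^2 = (1/3)*28.15*2.16^2 = 43.7789

43.7789 kg*m^2


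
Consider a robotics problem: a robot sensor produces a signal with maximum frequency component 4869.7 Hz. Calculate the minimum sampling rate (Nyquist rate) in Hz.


f_s,min = 2*f_max = 2*4869.7 = 9739.4000

9739.4000 Hz


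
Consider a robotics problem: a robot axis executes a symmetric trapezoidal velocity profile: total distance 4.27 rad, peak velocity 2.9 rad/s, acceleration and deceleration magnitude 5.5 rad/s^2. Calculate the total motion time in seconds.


t_acc = v/a = 2.9/5.5 = 0.527273 s
d_acc = v^2/(2a) = 0.764545 rad (each ramp)
d_cruise = 4.27 - 2*0.764545 = 2.740910 rad
t_cruise = 2.740910/2.9 = 0.945141 s
t_total = 2*0.527273 + 0.945141 = 1.9997

1.9997 s


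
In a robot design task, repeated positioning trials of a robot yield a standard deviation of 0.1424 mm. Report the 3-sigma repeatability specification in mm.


repeatability = 3*sigma = 3*0.1424 = 0.4272

0.4272 mm


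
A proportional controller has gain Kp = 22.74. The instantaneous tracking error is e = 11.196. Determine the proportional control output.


u_P = Kp * e = 22.74 * 11.196 = 254.5970

254.5970


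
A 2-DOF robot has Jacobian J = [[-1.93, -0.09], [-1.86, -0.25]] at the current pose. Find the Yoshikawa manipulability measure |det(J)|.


det(J) = -1.93*-0.25 - (-0.09)*(-1.86) = 0.3151
|det(J)| = 0.3151

0.3151


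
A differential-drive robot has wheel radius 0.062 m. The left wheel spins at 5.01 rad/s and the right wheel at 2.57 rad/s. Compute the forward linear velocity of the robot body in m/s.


v = r*(wR + wL)/2 = 0.062*(2.57 + 5.01)/2 = 0.2350

0.2350 m/s


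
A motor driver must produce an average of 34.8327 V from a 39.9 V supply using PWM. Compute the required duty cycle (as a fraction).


D = V_avg/V_supply = 34.8327/39.9 = 0.8730

0.8730


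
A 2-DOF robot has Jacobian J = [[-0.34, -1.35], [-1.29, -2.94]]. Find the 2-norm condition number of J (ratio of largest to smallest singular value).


JJ^T eigenvalues: trace(JJ^T) = 12.2458, det(JJ^T) = det(J)^2 = 0.55041561
s_max^2 = (12.2458 + sqrt(147.75795520))/2 = 12.20068650
s_min^2 = (12.2458 - sqrt(147.75795520))/2 = 0.04511350
kappa = s_max/s_min = sqrt(12.20068650/0.04511350) = 16.4452

16.4452


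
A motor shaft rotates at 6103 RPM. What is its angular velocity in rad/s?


omega = 6103 * 2*pi/60 = 639.1047

639.1047 rad/s


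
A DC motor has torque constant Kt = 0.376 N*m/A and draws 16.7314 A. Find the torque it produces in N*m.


tau = Kt * I = 0.376*16.7314 = 6.2910

6.2910 N*m


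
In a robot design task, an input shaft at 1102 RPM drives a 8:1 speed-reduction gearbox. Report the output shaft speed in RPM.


omega_out = omega_in / N = 1102 / 8 = 137.7500

137.7500 RPM


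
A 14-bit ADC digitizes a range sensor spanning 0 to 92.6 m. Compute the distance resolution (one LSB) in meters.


res = range / 2^n = 92.6/2^14 = 92.6/16384 = 0.0057

0.0057 m


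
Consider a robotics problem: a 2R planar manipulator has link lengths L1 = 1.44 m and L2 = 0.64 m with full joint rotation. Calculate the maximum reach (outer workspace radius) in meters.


r_max = L1 + L2 = 1.44 + 0.64 = 2.0800

2.0800 m


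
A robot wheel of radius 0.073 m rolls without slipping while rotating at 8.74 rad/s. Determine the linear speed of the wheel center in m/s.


v = omega * r = 8.74 * 0.073 = 0.6380

0.6380 m/s


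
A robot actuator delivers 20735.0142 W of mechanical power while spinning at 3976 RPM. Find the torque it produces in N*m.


omega = 3976 * 2*pi/60 = 416.365746 rad/s
tau = P / omega = 20735.0142 / 416.365746 = 49.8000

49.8000 N*m


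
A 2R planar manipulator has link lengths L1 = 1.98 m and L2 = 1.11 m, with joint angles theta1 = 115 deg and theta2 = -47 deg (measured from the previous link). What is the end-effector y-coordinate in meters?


y = L1*sin(th1) + L2*sin(th1+th2) = 1.98*sin(115 deg) + 1.11*sin(68 deg) = 2.8237

2.8237 m


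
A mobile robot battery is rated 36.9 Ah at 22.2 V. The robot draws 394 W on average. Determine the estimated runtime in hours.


E = 36.9*22.2 = 819.1800 Wh
t = E/P = 819.1800/394 = 2.0791

2.0791 hours


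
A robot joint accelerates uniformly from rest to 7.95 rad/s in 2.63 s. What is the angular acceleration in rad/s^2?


alpha = delta_omega / t = 7.95 / 2.63 = 3.0228

3.0228 rad/s^2


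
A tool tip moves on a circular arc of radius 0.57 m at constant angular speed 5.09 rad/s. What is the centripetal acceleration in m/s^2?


a_c = omega^2 * r = 5.09^2 * 0.57 = 14.7676

14.7676 m/s^2


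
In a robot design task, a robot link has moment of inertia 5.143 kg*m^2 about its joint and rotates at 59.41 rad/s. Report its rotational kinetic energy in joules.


KE = (1/2)*I*omega^2 = 0.5*5.143*59.41^2 = 9076.2329

9076.2329 J


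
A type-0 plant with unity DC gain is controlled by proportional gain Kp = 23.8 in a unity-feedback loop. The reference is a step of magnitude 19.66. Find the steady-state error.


e_ss = R/(1 + Kp) = 19.66/(1 + 23.8) = 19.66/24.8000 = 0.7927

0.7927


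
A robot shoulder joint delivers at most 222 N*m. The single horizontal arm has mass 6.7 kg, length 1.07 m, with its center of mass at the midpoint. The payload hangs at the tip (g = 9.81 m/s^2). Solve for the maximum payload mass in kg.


tau_arm = m_arm*g*(L/2) = 6.7*9.81*1.07/2 = 35.1639 N*m
tau_payload = tau_max - tau_arm = 222 - 35.1639 = 186.8361
m_payload = tau_payload / (g*L) = 186.8361 / (9.81*1.07) = 17.7995

17.7995 kg


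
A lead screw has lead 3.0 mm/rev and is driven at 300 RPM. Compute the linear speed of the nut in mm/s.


v = lead * (RPM/60) = 3.0*300/60 = 15.0000

15.0000 mm/s


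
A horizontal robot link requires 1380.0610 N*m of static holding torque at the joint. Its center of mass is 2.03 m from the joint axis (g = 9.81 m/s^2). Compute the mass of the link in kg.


m = tau / (g*L) = 1380.0610 / (9.81 * 2.03) = 69.3000

69.3000 kg


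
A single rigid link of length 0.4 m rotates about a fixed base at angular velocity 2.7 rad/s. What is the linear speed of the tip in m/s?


v = L*omega = 0.4 * 2.7 = 1.0800

1.0800 m/s


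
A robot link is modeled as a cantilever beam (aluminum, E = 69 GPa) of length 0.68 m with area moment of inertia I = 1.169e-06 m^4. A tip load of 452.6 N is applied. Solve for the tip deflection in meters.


delta = F*L^3/(3*E*I) = 452.6*0.68^3/(3*6.900e+10*1.169e-06)
      = 142.3119232/241983 = 5.8811e-04

5.8811e-04 m


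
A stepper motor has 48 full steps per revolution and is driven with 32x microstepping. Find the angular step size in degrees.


step = 360/(48*32) = 360/1536 = 0.2344

0.2344 degrees


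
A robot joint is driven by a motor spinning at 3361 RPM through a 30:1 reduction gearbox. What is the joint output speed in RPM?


omega_joint = omega_motor / N = 3361 / 30 = 112.0333

112.0333 RPM


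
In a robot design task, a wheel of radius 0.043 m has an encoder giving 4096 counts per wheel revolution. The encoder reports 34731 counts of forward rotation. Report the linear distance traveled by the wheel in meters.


revs = 34731/4096 = 8.479248
d = revs * 2*pi*r = 8.479248 * 2*pi*0.043 = 2.2909

2.2909 m


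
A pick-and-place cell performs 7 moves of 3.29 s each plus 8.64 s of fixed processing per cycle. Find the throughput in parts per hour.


T_cycle = 7*3.29 + 8.64 = 31.6700 s
rate = 3600/T = 113.6722

113.6722 parts/hour


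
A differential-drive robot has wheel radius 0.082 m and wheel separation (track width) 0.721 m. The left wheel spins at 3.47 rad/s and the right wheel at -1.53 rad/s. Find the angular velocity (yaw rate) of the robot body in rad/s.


omega = r*(wR - wL)/L = 0.082*(-1.53 - (3.47))/0.721 = -0.5687

-0.5687 rad/s


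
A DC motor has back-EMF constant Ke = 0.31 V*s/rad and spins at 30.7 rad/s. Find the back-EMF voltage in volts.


V_emf = Ke * omega = 0.31*30.7 = 9.5170

9.5170 V


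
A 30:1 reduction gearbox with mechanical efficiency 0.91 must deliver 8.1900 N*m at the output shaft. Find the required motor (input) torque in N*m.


tau_in = tau_out / (N * eta) = 8.1900 / (30 * 0.91) = 0.3000

0.3000 N*m


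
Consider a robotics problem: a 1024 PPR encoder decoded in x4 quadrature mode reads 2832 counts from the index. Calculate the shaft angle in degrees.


angle = counts * 360 / (PPR*4) = 2832 * 360 / 4096 = 248.9062

248.9062 degrees


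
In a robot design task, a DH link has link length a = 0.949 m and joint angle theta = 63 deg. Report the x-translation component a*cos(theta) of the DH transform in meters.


a*cos(theta) = 0.949*cos(63 deg) = 0.4308

0.4308 m


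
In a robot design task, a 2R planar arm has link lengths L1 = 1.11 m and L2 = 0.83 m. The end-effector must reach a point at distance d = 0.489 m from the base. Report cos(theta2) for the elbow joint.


cos(th2) = (d^2 - L1^2 - L2^2)/(2*L1*L2) = (0.489^2 - 1.11^2 - 0.83^2)/(2*1.11*0.83) = -0.9128

-0.9128


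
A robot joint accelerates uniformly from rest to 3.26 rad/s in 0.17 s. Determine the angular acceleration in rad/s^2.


alpha = delta_omega / t = 3.26 / 0.17 = 19.1765

19.1765 rad/s^2


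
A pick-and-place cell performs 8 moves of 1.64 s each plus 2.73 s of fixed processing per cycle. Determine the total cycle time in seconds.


T = 8*1.64 + 2.73 = 15.8500

15.8500 s


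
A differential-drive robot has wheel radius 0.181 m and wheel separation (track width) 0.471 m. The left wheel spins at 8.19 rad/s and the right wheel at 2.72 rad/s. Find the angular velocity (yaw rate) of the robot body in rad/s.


omega = r*(wR - wL)/L = 0.181*(2.72 - (8.19))/0.471 = -2.1021

-2.1021 rad/s


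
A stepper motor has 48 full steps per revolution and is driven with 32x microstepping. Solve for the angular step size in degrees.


step = 360/(48*32) = 360/1536 = 0.2344

0.2344 degrees


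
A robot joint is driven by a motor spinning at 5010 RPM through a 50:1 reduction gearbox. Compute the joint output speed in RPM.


omega_joint = omega_motor / N = 5010 / 50 = 100.2000

100.2000 RPM


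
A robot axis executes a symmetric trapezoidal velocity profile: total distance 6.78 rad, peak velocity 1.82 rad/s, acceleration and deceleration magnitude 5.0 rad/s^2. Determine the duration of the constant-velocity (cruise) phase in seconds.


t_acc = v/a = 0.364000 s, d_acc = v^2/(2a) = 0.331240 rad each
d_cruise = 6.78 - 2*0.331240 = 6.117520 rad
t_cruise = d_cruise/v = 6.117520/1.82 = 3.3613

3.3613 s


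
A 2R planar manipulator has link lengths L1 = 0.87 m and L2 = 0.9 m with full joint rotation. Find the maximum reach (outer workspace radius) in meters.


r_max = L1 + L2 = 0.87 + 0.9 = 1.7700

1.7700 m


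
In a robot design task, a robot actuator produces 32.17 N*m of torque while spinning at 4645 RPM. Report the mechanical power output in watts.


omega = 4645 * 2*pi/60 = 486.423263 rad/s
P = tau * omega = 32.17 * 486.423263 = 15648.2364

15648.2364 W


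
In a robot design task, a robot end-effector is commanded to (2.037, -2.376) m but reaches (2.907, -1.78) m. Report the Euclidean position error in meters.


dx = 2.907 - (2.037) = 0.8700, dy = -1.78 - (-2.376) = 0.5960
err = sqrt(0.756900 + 0.355216) = 1.0546

1.0546 m


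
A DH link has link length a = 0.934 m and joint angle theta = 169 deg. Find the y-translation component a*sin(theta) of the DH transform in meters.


a*sin(theta) = 0.934*sin(169 deg) = 0.1782

0.1782 m


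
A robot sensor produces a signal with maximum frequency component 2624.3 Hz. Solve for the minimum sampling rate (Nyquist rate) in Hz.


f_s,min = 2*f_max = 2*2624.3 = 5248.6000

5248.6000 Hz


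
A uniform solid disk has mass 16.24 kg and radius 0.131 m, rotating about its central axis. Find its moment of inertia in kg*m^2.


I = (1/2)*m*R^2 = 0.5*16.24*0.131^2 = 0.1393

0.1393 kg*m^2


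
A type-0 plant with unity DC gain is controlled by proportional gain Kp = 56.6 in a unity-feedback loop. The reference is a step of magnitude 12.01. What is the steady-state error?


e_ss = R/(1 + Kp) = 12.01/(1 + 56.6) = 12.01/57.6000 = 0.2085

0.2085


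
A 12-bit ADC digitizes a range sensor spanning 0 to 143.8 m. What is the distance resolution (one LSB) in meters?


res = range / 2^n = 143.8/2^12 = 143.8/4096 = 0.0351

0.0351 m


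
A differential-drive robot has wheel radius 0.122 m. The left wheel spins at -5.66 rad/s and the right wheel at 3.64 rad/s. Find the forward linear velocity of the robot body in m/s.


v = r*(wR + wL)/2 = 0.122*(3.64 + -5.66)/2 = -0.1232

-0.1232 m/s


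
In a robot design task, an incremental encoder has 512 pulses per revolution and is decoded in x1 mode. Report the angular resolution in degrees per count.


resolution = 360 / (PPR * 1) = 360 / 512 = 0.7031

0.7031 degrees


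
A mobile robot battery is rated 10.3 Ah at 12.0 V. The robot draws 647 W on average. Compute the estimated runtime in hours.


E = 10.3*12.0 = 123.6000 Wh
t = E/P = 123.6000/647 = 0.1910

0.1910 hours


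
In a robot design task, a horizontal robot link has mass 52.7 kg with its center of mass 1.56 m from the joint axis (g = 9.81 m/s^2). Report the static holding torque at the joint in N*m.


tau = m*g*L = 52.7 * 9.81 * 1.56 = 806.4997

806.4997 N*m


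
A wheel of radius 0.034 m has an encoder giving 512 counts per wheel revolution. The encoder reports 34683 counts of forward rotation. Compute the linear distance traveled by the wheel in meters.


revs = 34683/512 = 67.740234
d = revs * 2*pi*r = 67.740234 * 2*pi*0.034 = 14.4712

14.4712 m


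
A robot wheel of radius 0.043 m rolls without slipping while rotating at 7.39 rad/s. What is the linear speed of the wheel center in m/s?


v = omega * r = 7.39 * 0.043 = 0.3178

0.3178 m/s


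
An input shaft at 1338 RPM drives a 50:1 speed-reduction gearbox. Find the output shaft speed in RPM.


omega_out = omega_in / N = 1338 / 50 = 26.7600

26.7600 RPM


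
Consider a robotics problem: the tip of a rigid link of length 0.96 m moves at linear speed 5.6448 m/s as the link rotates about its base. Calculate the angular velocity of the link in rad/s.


omega = v / L = 5.6448 / 0.96 = 5.8800

5.8800 rad/s


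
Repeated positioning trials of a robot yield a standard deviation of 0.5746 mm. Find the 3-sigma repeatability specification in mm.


repeatability = 3*sigma = 3*0.5746 = 1.7238

1.7238 mm


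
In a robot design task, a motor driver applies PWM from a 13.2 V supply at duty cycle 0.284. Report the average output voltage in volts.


V_avg = V_supply * D = 13.2*0.284 = 3.7488

3.7488 V


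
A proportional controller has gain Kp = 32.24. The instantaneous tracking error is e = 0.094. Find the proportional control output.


u_P = Kp * e = 32.24 * 0.094 = 3.0306

3.0306


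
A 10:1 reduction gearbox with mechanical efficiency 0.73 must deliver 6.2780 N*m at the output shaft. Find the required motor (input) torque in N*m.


tau_in = tau_out / (N * eta) = 6.2780 / (10 * 0.73) = 0.8600

0.8600 N*m


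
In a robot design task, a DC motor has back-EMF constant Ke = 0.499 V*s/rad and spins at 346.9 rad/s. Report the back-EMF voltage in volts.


V_emf = Ke * omega = 0.499*346.9 = 173.1031

173.1031 V


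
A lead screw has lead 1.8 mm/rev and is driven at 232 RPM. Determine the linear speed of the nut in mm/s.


v = lead * (RPM/60) = 1.8*232/60 = 6.9600

6.9600 mm/s


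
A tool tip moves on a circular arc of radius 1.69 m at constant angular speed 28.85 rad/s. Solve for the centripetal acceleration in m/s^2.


a_c = omega^2 * r = 28.85^2 * 1.69 = 1406.6250

1406.6250 m/s^2


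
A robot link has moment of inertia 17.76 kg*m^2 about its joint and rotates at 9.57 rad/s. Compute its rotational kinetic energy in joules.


KE = (1/2)*I*omega^2 = 0.5*17.76*9.57^2 = 813.2739

813.2739 J


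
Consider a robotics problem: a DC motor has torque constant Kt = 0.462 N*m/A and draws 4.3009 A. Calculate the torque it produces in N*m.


tau = Kt * I = 0.462*4.3009 = 1.9870

1.9870 N*m


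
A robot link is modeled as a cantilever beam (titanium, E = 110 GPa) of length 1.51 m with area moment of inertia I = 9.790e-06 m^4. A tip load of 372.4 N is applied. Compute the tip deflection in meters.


delta = F*L^3/(3*E*I) = 372.4*1.51^3/(3*1.100e+11*9.790e-06)
      = 1282.1549524/3230700 = 3.9687e-04

3.9687e-04 m


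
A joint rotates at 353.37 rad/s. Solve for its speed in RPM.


RPM = 353.37 * 60/(2*pi) = 3374.4349

3374.4349 RPM


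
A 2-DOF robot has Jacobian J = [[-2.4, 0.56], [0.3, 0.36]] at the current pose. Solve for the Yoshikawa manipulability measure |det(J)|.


det(J) = -2.4*0.36 - (0.56)*(0.3) = -1.0320
|det(J)| = 1.0320

1.0320


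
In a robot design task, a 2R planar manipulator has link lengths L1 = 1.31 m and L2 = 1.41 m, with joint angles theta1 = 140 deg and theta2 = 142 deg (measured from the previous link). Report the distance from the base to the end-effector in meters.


x = L1*cos(th1) + L2*cos(th1+th2) = -0.710363
y = L1*sin(th1) + L2*sin(th1+th2) = -0.537136
d = sqrt(x^2 + y^2) = sqrt(0.504616 + 0.288515) = 0.8906

0.8906 m


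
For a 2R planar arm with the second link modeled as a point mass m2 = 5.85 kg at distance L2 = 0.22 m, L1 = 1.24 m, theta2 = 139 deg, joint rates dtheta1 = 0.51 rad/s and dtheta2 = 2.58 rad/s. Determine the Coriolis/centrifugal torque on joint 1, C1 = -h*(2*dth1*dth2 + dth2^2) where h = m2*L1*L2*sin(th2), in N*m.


h = m2*L1*L2*sin(th2) = 5.85*1.24*0.22*sin(139 deg) = 1.046991
C1 = -h*(2*0.51*2.58 + 2.58^2) = -1.046991*9.2880 = -9.7245

-9.7245 N*m
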